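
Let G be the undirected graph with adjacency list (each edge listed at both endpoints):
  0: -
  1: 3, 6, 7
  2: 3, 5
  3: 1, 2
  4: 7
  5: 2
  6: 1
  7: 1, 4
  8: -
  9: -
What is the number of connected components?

Component: {0}
Component: {8}
Component: {9}
Component: {1, 2, 3, 4, 5, 6, 7}

4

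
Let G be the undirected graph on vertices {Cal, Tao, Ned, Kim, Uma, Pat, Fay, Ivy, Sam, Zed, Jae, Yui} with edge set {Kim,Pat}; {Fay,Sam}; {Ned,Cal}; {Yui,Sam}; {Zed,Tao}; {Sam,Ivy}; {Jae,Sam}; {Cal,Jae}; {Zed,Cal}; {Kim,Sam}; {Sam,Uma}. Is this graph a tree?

Yes

|V| = 12, |E| = 11.
Connected and |E| = |V| - 1, which characterizes a tree.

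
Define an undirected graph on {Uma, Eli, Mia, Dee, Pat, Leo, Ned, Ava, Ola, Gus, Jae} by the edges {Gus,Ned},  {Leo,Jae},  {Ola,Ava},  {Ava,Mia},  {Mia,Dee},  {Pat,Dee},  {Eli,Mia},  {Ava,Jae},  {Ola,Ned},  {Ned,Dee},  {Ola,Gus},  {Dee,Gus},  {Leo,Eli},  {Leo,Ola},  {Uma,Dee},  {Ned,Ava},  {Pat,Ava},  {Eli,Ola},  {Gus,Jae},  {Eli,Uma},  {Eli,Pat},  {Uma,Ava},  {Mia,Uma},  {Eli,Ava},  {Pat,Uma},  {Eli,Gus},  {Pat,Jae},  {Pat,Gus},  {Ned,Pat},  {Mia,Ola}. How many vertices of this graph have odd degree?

8

Degrees: Uma:5, Eli:7, Mia:5, Dee:5, Pat:7, Leo:3, Ned:5, Ava:7, Ola:6, Gus:6, Jae:4
Odd-degree vertices: Uma, Eli, Mia, Dee, Pat, Leo, Ned, Ava.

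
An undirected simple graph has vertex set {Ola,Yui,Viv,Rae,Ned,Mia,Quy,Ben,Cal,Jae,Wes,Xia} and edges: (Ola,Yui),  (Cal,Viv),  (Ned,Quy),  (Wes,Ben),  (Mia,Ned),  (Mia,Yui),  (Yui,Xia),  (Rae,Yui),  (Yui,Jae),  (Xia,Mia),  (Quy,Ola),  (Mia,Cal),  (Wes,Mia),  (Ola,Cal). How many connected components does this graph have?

Component: {Ola, Yui, Viv, Rae, Ned, Mia, Quy, Ben, Cal, Jae, Wes, Xia}

1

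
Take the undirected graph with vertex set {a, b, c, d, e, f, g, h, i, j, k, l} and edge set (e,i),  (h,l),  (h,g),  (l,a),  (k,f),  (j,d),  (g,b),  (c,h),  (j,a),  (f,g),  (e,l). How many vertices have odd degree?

8

Degrees: a:2, b:1, c:1, d:1, e:2, f:2, g:3, h:3, i:1, j:2, k:1, l:3
Odd-degree vertices: b, c, d, g, h, i, k, l.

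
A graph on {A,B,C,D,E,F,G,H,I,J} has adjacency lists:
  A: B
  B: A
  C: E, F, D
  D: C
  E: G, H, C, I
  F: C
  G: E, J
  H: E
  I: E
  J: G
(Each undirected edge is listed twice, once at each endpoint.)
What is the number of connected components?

2

Component: {A, B}
Component: {C, D, E, F, G, H, I, J}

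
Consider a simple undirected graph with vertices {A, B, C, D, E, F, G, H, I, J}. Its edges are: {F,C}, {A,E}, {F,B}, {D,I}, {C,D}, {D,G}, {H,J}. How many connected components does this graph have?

3

Component: {A, E}
Component: {H, J}
Component: {B, C, D, F, G, I}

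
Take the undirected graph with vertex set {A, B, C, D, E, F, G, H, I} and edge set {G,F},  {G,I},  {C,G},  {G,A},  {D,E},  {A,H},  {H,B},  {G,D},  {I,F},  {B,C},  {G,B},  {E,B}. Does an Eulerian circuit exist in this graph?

Yes

Degrees: A:2, B:4, C:2, D:2, E:2, F:2, G:6, H:2, I:2
All degrees are even and the non-isolated vertices are connected — an Eulerian circuit exists.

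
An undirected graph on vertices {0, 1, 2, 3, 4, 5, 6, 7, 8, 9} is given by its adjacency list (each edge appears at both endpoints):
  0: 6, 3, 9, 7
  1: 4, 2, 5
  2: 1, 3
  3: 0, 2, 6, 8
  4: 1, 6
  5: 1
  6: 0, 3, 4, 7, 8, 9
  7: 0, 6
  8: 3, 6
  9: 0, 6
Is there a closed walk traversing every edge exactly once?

No

Degrees: 0:4, 1:3, 2:2, 3:4, 4:2, 5:1, 6:6, 7:2, 8:2, 9:2
Vertices with odd degree: 1, 5. An Eulerian circuit requires all degrees even.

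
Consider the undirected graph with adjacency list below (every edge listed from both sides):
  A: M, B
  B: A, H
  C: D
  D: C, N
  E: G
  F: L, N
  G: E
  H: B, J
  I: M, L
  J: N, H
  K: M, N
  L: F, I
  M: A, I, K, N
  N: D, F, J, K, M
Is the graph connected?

Component: {E, G}
Component: {A, B, C, D, F, H, I, J, K, L, M, N}
No edge joins these 2 groups, so the graph is disconnected.

No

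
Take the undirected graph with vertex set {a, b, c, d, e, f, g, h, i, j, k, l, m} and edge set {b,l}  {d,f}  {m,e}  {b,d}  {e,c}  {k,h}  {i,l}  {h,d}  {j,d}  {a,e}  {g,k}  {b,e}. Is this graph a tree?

|V| = 13, |E| = 12.
It is connected with exactly 12 edges, hence acyclic — it is a tree.

Yes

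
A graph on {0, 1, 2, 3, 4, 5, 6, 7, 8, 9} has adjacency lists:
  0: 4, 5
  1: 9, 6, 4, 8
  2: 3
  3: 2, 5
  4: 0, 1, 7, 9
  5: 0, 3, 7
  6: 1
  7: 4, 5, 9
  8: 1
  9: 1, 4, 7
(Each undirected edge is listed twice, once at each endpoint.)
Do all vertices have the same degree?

No

Degrees: 0:2, 1:4, 2:1, 3:2, 4:4, 5:3, 6:1, 7:3, 8:1, 9:3
Vertex 2 has degree 1 while 1 has degree 4, so the graph is not regular.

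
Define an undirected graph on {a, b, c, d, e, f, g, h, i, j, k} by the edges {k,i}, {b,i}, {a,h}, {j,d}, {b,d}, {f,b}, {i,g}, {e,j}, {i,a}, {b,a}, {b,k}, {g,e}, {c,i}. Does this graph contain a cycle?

The graph has 11 vertices, 13 edges, and 1 connected component.
One cycle is i-b-k-i.

Yes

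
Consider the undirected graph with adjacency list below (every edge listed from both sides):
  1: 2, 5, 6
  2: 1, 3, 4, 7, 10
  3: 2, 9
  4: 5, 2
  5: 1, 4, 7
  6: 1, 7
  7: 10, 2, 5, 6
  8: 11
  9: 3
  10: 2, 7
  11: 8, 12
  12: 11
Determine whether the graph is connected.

No

Component: {8, 11, 12}
Component: {1, 2, 3, 4, 5, 6, 7, 9, 10}
There are 2 separate components, so the graph is not connected.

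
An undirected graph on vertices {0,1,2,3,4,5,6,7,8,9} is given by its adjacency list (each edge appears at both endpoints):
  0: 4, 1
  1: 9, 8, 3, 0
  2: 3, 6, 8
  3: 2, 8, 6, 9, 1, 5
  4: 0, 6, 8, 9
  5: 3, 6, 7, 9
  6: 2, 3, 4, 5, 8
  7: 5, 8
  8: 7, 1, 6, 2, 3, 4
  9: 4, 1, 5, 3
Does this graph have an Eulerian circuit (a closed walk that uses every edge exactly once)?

Degrees: 0:2, 1:4, 2:3, 3:6, 4:4, 5:4, 6:5, 7:2, 8:6, 9:4
Vertices with odd degree: 2, 6. An Eulerian circuit requires all degrees even.

No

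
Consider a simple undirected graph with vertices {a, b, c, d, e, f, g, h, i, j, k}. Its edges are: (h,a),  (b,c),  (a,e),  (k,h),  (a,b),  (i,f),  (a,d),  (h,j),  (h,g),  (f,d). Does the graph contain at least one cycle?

The graph has 11 vertices, 10 edges, and 1 connected component.
A forest on 11 vertices with 1 component has exactly 10 edges, which matches — so no cycle.

No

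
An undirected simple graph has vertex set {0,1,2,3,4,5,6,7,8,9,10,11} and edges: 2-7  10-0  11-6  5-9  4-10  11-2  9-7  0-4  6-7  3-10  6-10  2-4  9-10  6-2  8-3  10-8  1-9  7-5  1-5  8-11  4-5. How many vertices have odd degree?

2

Degrees: 0:2, 1:2, 2:4, 3:2, 4:4, 5:4, 6:4, 7:4, 8:3, 9:4, 10:6, 11:3
Odd-degree vertices: 8, 11.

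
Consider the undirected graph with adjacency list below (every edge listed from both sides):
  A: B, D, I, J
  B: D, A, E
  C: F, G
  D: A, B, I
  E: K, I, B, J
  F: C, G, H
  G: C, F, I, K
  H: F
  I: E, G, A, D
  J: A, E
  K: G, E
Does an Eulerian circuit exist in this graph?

No

Degrees: A:4, B:3, C:2, D:3, E:4, F:3, G:4, H:1, I:4, J:2, K:2
Vertices with odd degree: B, D, F, H. An Eulerian circuit requires all degrees even.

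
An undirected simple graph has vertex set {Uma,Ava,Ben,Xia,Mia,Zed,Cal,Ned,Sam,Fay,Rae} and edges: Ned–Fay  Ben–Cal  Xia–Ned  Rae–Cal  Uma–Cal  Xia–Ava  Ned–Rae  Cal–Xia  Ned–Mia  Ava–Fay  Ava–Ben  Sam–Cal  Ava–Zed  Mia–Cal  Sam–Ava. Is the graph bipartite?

Yes

Partition the vertices as {Ava, Cal, Ned} vs {Uma, Ben, Xia, Mia, Zed, Sam, Fay, Rae}. Each listed edge has one endpoint in each part, so the graph is bipartite.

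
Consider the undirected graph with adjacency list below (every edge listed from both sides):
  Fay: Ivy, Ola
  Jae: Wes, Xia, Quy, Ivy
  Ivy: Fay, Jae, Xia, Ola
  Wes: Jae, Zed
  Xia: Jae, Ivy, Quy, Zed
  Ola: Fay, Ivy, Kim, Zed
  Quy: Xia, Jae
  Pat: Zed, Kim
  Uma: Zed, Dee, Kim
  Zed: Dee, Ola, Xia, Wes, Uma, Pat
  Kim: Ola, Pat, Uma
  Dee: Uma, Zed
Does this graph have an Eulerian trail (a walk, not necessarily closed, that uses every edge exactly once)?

Yes

Degrees: Fay:2, Jae:4, Ivy:4, Wes:2, Xia:4, Ola:4, Quy:2, Pat:2, Uma:3, Zed:6, Kim:3, Dee:2
Odd-degree vertices: Uma, Kim (2 total).
The non-isolated vertices are connected and exactly 2 have odd degree, so an Eulerian trail exists (from Uma to Kim).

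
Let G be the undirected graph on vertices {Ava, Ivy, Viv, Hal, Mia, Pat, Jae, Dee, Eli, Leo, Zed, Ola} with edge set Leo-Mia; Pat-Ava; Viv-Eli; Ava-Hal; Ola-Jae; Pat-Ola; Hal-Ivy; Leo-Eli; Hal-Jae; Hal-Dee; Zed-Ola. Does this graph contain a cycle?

Yes

The graph has 12 vertices, 11 edges, and 2 connected components.
One cycle is Ava-Pat-Ola-Jae-Hal-Ava.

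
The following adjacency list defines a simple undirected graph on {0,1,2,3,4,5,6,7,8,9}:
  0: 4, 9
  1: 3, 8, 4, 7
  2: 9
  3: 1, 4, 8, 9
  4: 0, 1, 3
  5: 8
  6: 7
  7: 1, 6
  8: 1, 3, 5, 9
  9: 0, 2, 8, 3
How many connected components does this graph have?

Component: {0, 1, 2, 3, 4, 5, 6, 7, 8, 9}

1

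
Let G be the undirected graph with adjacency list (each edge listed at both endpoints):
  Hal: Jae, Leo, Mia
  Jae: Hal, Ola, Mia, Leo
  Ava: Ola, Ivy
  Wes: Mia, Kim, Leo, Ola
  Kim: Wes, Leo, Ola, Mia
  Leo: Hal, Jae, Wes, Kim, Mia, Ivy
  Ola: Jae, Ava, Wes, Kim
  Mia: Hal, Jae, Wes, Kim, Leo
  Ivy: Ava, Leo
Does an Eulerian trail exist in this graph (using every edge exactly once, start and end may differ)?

Degrees: Hal:3, Jae:4, Ava:2, Wes:4, Kim:4, Leo:6, Ola:4, Mia:5, Ivy:2
Odd-degree vertices: Hal, Mia (2 total).
With 2 odd-degree vertices and all edges in one connected piece, an Eulerian trail exists (from Hal to Mia).

Yes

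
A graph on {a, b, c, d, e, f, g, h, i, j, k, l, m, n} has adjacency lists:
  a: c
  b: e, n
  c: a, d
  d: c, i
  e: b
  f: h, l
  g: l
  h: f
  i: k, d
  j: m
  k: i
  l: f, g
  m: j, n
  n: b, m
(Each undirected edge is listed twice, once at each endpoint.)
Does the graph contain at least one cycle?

The graph has 14 vertices, 11 edges, and 3 connected components.
A forest on 14 vertices with 3 components has exactly 11 edges, which matches — so no cycle.

No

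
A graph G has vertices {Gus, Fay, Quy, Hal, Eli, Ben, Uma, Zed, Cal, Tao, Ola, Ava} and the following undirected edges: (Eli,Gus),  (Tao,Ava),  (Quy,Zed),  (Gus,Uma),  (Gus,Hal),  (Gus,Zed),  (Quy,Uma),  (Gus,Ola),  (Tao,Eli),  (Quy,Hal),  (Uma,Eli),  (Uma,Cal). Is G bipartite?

Gus-Uma-Eli-Gus is an odd cycle (length 3), and a bipartite graph can contain only even cycles.

No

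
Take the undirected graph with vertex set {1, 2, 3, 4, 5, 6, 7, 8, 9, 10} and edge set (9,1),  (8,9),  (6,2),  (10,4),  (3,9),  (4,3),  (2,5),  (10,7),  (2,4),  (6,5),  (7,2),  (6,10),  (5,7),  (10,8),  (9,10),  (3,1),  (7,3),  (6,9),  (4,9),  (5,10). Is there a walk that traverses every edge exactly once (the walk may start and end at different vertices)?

Degrees: 1:2, 2:4, 3:4, 4:4, 5:4, 6:4, 7:4, 8:2, 9:6, 10:6
Odd-degree vertices: none (0 total).
With 0 odd-degree vertices and all edges in one connected piece, an Eulerian trail exists.

Yes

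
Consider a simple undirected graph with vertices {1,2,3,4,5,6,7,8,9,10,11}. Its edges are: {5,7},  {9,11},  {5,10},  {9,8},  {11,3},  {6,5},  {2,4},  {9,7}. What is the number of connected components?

3

Component: {1}
Component: {2, 4}
Component: {3, 5, 6, 7, 8, 9, 10, 11}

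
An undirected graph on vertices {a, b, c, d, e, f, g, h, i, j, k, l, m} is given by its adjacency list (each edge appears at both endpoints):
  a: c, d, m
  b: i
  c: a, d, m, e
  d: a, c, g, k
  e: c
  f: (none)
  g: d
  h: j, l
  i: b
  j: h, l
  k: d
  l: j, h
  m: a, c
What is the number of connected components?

4

Component: {f}
Component: {b, i}
Component: {h, j, l}
Component: {a, c, d, e, g, k, m}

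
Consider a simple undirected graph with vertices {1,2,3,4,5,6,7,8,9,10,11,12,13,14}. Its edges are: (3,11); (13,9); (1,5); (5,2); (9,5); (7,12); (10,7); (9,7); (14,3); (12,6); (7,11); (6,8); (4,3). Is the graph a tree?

The graph has 14 vertices and 13 edges.
Connected and |E| = |V| - 1, which characterizes a tree.

Yes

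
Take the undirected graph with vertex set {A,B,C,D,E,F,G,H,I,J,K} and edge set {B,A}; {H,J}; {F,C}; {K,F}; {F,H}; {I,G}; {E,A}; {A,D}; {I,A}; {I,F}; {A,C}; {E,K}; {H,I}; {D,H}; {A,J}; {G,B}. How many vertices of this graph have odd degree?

0

Degrees: A:6, B:2, C:2, D:2, E:2, F:4, G:2, H:4, I:4, J:2, K:2
Odd-degree vertices: none.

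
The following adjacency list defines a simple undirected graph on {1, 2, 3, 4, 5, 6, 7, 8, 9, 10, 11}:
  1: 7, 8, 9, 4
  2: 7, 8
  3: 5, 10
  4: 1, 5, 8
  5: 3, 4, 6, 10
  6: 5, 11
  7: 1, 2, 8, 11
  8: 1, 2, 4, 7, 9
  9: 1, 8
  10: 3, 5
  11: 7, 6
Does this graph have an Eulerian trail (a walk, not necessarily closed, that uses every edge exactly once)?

Yes

Degrees: 1:4, 2:2, 3:2, 4:3, 5:4, 6:2, 7:4, 8:5, 9:2, 10:2, 11:2
Odd-degree vertices: 4, 8 (2 total).
The non-isolated vertices are connected and exactly 2 have odd degree, so an Eulerian trail exists (from 4 to 8).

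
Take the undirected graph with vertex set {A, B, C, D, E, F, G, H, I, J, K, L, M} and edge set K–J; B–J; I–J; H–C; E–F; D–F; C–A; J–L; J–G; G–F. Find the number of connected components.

3

Component: {M}
Component: {A, C, H}
Component: {B, D, E, F, G, I, J, K, L}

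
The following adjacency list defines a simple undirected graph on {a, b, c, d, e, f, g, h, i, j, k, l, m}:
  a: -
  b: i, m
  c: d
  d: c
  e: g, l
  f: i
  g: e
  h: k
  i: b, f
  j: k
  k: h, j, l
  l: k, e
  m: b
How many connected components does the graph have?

Component: {a}
Component: {c, d}
Component: {b, f, i, m}
Component: {e, g, h, j, k, l}

4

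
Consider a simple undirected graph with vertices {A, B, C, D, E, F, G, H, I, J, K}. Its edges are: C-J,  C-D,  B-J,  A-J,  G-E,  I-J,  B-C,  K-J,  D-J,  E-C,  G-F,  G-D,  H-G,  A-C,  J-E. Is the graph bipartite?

The cycle A-C-J-A has length 3, which is odd, so the graph is not bipartite.

No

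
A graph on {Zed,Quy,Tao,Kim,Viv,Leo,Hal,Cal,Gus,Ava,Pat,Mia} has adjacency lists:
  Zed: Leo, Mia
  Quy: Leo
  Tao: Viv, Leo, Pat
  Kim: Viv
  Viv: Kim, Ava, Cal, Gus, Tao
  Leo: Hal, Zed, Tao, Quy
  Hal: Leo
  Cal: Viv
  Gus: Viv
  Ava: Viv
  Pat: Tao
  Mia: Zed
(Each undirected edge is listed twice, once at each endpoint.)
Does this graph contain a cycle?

No

The graph has 12 vertices, 11 edges, and 1 connected component.
A forest on 12 vertices with 1 component has exactly 11 edges, which matches — so no cycle.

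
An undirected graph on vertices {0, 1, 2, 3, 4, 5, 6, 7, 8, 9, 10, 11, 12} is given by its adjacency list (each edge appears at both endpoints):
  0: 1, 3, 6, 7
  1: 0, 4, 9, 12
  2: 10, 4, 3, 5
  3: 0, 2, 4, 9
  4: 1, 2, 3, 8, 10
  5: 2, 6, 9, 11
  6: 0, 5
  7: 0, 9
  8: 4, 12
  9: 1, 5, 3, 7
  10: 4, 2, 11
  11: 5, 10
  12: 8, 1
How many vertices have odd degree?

Degrees: 0:4, 1:4, 2:4, 3:4, 4:5, 5:4, 6:2, 7:2, 8:2, 9:4, 10:3, 11:2, 12:2
Odd-degree vertices: 4, 10.

2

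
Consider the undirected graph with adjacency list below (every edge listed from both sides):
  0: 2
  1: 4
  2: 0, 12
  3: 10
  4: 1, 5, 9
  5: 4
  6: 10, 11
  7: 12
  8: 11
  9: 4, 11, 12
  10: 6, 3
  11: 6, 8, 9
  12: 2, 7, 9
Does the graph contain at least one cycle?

No

The graph has 13 vertices, 12 edges, and 1 connected component.
A forest on 13 vertices with 1 component has exactly 12 edges, which matches — so no cycle.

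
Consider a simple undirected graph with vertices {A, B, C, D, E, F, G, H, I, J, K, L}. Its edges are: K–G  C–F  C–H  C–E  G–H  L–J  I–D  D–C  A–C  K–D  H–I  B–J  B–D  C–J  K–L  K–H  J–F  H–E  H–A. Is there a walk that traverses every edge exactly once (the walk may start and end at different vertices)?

Yes

Degrees: A:2, B:2, C:6, D:4, E:2, F:2, G:2, H:6, I:2, J:4, K:4, L:2
Odd-degree vertices: none (0 total).
With 0 odd-degree vertices and all edges in one connected piece, an Eulerian trail exists.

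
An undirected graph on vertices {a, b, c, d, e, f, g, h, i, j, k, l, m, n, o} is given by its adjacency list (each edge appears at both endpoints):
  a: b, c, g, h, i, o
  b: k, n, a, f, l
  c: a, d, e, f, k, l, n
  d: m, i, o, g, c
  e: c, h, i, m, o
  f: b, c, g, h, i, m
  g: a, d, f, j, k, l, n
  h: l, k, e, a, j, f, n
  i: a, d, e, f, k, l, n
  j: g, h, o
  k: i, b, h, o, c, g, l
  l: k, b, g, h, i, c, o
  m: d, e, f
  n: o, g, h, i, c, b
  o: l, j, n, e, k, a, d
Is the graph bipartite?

The cycle k-l-o-k has length 3, which is odd, so the graph is not bipartite.

No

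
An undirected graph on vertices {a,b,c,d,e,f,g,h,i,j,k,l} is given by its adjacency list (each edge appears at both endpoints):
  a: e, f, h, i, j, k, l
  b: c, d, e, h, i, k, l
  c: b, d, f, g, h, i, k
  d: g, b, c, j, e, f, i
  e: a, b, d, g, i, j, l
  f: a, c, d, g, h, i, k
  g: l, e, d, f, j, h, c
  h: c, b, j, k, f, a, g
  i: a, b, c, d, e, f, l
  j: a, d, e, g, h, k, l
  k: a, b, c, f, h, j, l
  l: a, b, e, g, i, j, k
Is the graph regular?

Yes

Degrees: a:7, b:7, c:7, d:7, e:7, f:7, g:7, h:7, i:7, j:7, k:7, l:7
All degrees equal 7; the graph is regular.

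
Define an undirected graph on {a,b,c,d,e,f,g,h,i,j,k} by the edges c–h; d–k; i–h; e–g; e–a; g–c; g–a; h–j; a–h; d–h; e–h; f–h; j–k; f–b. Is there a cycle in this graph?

Yes

The graph has 11 vertices, 14 edges, and 1 connected component.
Since 14 > 11 - 1, a cycle must exist; for instance h-d-k-j-h.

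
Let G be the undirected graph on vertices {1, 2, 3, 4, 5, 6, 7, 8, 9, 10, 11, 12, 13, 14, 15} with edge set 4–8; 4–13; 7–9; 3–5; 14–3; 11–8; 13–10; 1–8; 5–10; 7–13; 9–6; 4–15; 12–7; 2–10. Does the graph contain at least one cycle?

|V| = 15, |E| = 14, number of components = 1.
Since 14 = 15 - 1, the graph is a forest and contains no cycle.

No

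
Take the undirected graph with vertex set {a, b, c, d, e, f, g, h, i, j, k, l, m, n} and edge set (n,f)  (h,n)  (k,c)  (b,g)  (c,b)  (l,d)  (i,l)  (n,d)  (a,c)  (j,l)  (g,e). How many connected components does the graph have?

3

Component: {m}
Component: {a, b, c, e, g, k}
Component: {d, f, h, i, j, l, n}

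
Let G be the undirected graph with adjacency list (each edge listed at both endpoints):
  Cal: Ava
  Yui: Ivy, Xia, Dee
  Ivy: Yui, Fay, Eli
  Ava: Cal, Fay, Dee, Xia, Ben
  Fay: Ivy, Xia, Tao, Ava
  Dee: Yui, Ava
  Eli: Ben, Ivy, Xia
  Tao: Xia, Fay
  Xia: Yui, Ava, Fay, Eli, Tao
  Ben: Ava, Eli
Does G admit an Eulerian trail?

No

Degrees: Cal:1, Yui:3, Ivy:3, Ava:5, Fay:4, Dee:2, Eli:3, Tao:2, Xia:5, Ben:2
Odd-degree vertices: Cal, Yui, Ivy, Ava, Eli, Xia (6 total).
With 6 odd-degree vertices (more than two), no single trail can use every edge.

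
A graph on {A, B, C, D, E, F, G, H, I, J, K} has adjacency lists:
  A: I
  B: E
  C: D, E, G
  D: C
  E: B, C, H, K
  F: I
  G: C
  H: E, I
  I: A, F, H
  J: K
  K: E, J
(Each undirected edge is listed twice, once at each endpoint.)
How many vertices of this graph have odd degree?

Degrees: A:1, B:1, C:3, D:1, E:4, F:1, G:1, H:2, I:3, J:1, K:2
Odd-degree vertices: A, B, C, D, F, G, I, J.

8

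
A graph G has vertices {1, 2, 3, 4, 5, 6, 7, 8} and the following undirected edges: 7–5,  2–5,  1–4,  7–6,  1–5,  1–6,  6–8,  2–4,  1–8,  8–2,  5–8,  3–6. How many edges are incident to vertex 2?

3

Neighbors of 2: 4, 5, 8.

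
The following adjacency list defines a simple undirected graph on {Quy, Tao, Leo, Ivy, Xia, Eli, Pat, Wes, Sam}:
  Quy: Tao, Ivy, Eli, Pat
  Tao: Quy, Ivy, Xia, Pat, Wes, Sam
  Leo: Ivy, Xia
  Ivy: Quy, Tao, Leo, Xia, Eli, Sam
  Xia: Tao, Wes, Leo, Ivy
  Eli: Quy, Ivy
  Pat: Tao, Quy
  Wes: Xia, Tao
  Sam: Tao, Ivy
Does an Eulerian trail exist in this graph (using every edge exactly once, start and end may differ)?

Yes

Degrees: Quy:4, Tao:6, Leo:2, Ivy:6, Xia:4, Eli:2, Pat:2, Wes:2, Sam:2
Odd-degree vertices: none (0 total).
The non-isolated vertices are connected and exactly 0 have odd degree, so an Eulerian trail exists.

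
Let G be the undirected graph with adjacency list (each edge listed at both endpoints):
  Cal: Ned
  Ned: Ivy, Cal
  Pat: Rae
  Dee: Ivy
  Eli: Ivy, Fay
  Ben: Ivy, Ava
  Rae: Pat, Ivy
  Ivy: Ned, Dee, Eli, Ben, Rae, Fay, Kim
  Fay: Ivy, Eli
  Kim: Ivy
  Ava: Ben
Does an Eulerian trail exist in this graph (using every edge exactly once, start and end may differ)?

Degrees: Cal:1, Ned:2, Pat:1, Dee:1, Eli:2, Ben:2, Rae:2, Ivy:7, Fay:2, Kim:1, Ava:1
Odd-degree vertices: Cal, Pat, Dee, Ivy, Kim, Ava (6 total).
With 6 odd-degree vertices (more than two), no single trail can use every edge.

No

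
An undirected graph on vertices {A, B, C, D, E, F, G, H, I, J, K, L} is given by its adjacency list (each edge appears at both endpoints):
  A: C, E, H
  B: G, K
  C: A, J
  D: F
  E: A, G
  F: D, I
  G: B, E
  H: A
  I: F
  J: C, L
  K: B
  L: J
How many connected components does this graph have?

Component: {D, F, I}
Component: {A, B, C, E, G, H, J, K, L}

2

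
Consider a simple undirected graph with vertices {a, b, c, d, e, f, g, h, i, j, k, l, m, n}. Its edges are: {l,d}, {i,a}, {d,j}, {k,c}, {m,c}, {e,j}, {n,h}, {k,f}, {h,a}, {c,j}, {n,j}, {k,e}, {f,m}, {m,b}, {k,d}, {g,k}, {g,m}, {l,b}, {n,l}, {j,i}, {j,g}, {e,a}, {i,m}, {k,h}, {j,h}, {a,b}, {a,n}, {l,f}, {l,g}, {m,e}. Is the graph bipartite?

a-h-n-a is an odd cycle (length 3), and a bipartite graph can contain only even cycles.

No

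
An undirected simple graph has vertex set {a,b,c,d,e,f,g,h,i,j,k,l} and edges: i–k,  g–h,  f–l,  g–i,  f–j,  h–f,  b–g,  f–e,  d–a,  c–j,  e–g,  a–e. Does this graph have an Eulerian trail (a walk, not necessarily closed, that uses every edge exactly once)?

Degrees: a:2, b:1, c:1, d:1, e:3, f:4, g:4, h:2, i:2, j:2, k:1, l:1
Odd-degree vertices: b, c, d, e, k, l (6 total).
With 6 odd-degree vertices (more than two), no single trail can use every edge.

No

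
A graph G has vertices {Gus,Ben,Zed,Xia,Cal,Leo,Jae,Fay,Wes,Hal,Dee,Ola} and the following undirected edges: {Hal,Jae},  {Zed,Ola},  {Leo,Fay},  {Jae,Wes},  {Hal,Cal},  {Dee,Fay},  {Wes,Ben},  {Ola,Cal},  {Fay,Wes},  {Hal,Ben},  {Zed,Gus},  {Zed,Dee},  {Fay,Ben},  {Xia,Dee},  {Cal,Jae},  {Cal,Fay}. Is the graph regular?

Degrees: Gus:1, Ben:3, Zed:3, Xia:1, Cal:4, Leo:1, Jae:3, Fay:5, Wes:3, Hal:3, Dee:3, Ola:2
Degrees are not all equal (e.g. deg(Gus)=1 but deg(Fay)=5); not regular.

No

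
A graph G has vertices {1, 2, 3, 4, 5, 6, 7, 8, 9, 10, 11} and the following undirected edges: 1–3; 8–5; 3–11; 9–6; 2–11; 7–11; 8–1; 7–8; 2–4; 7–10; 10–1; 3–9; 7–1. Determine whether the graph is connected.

A breadth-first search from 1 visits 1, 3, 8, 10, 7, 11, 9, 5, 2, 6, 4 — all 11 vertices — so the graph is connected.

Yes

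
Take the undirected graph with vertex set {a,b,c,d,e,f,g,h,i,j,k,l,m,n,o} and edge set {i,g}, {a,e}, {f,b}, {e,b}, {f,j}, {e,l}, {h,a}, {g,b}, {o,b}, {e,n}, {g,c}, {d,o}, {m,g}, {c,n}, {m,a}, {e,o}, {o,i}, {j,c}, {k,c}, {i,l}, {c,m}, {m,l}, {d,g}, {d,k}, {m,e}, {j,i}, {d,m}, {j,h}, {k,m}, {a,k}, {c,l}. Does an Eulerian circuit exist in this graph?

Degrees: a:4, b:4, c:6, d:4, e:6, f:2, g:5, h:2, i:4, j:4, k:4, l:4, m:7, n:2, o:4
g, m have odd degree; an Eulerian circuit needs every degree to be even, so none exists.

No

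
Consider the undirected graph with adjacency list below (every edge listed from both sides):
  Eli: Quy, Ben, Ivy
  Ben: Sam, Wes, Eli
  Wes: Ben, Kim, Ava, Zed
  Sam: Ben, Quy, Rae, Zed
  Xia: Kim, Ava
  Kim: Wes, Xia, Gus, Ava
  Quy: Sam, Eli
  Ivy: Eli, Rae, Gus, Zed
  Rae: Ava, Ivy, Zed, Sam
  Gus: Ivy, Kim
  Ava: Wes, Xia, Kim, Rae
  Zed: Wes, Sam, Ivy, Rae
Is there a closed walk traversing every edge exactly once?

No

Degrees: Eli:3, Ben:3, Wes:4, Sam:4, Xia:2, Kim:4, Quy:2, Ivy:4, Rae:4, Gus:2, Ava:4, Zed:4
Eli, Ben have odd degree; an Eulerian circuit needs every degree to be even, so none exists.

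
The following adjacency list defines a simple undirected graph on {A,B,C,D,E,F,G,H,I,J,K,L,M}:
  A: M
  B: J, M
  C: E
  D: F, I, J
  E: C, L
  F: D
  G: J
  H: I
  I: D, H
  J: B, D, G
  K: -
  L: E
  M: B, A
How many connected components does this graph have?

Component: {K}
Component: {C, E, L}
Component: {A, B, D, F, G, H, I, J, M}

3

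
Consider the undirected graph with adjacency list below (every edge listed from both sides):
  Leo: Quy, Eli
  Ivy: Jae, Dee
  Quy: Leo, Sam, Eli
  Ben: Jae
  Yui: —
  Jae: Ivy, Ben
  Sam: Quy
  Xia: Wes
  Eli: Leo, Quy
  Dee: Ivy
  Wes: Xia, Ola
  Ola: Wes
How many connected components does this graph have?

Component: {Yui}
Component: {Xia, Wes, Ola}
Component: {Leo, Quy, Sam, Eli}
Component: {Ivy, Ben, Jae, Dee}

4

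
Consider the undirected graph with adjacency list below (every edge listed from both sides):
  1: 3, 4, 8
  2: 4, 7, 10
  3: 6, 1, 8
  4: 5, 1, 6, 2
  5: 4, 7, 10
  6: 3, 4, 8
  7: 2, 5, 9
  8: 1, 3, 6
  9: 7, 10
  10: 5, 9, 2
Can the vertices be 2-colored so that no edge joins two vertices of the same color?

No

The cycle 3-8-1-3 has length 3, which is odd, so the graph is not bipartite.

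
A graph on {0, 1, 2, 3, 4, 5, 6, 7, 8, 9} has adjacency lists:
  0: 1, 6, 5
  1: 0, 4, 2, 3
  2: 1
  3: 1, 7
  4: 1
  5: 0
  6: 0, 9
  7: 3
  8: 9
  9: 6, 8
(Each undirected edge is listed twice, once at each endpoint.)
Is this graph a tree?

Yes

The graph has 10 vertices and 9 edges.
Connected and |E| = |V| - 1, which characterizes a tree.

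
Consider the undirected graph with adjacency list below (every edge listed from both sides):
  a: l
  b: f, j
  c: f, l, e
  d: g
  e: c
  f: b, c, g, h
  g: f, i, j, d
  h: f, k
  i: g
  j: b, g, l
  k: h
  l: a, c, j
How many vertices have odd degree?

Degrees: a:1, b:2, c:3, d:1, e:1, f:4, g:4, h:2, i:1, j:3, k:1, l:3
Odd-degree vertices: a, c, d, e, i, j, k, l.

8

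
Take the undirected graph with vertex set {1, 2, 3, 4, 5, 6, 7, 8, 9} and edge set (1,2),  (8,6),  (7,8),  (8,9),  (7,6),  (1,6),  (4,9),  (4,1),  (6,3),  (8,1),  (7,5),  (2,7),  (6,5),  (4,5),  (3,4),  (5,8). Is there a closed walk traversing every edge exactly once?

Degrees: 1:4, 2:2, 3:2, 4:4, 5:4, 6:5, 7:4, 8:5, 9:2
6, 8 have odd degree; an Eulerian circuit needs every degree to be even, so none exists.

No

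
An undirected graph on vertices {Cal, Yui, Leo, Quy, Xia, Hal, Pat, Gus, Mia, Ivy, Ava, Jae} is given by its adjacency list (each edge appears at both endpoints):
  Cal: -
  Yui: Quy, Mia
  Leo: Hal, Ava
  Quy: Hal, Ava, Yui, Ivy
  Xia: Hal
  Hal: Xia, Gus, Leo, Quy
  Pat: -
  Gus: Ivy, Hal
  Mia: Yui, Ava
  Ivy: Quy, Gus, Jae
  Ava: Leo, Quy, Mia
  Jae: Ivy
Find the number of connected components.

3

Component: {Cal}
Component: {Pat}
Component: {Yui, Leo, Quy, Xia, Hal, Gus, Mia, Ivy, Ava, Jae}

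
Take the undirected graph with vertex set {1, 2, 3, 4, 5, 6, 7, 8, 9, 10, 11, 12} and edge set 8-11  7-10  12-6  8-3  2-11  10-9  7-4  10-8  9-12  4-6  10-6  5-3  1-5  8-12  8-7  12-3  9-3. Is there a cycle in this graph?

|V| = 12, |E| = 17, number of components = 1.
Since 17 > 12 - 1, a cycle must exist; for instance 3-8-7-4-6-12-3.

Yes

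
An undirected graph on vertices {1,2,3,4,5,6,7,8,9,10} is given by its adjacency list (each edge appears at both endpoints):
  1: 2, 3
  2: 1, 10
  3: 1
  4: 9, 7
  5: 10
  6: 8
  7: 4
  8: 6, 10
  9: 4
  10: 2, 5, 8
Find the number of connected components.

Component: {4, 7, 9}
Component: {1, 2, 3, 5, 6, 8, 10}

2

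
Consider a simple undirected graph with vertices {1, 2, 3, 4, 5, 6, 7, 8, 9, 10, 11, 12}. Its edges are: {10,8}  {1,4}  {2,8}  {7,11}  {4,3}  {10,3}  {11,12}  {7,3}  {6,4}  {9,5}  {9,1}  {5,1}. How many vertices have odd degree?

Degrees: 1:3, 2:1, 3:3, 4:3, 5:2, 6:1, 7:2, 8:2, 9:2, 10:2, 11:2, 12:1
Odd-degree vertices: 1, 2, 3, 4, 6, 12.

6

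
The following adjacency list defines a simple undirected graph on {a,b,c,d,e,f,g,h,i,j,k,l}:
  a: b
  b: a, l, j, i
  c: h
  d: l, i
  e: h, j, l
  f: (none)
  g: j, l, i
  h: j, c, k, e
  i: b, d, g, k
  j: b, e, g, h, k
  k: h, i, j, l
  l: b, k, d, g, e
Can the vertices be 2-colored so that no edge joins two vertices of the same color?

No

h-j-k-h is an odd cycle (length 3), and a bipartite graph can contain only even cycles.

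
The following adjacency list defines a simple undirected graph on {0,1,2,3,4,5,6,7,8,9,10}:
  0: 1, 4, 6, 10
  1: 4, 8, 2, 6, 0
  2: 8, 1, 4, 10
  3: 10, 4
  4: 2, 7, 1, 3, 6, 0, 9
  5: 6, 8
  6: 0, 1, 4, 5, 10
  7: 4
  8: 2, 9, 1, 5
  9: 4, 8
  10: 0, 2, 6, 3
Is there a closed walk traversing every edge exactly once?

No

Degrees: 0:4, 1:5, 2:4, 3:2, 4:7, 5:2, 6:5, 7:1, 8:4, 9:2, 10:4
1, 4, 6, 7 have odd degree; an Eulerian circuit needs every degree to be even, so none exists.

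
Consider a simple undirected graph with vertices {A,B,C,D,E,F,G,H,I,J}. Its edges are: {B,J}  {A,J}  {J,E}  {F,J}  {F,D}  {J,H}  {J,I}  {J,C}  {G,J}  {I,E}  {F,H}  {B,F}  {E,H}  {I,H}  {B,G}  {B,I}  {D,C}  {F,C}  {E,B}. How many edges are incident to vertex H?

4

Neighbors of H: E, F, I, J.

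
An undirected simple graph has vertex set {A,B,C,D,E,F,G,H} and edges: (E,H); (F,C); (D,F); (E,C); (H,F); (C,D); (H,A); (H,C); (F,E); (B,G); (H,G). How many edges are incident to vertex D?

2

Neighbors of D: C, F.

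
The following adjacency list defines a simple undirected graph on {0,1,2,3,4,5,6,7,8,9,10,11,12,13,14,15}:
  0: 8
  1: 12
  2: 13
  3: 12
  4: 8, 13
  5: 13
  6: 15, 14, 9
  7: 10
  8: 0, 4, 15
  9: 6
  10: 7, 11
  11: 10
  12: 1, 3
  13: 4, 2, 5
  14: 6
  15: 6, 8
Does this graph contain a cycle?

No

The graph has 16 vertices, 13 edges, and 3 connected components.
Since 13 = 16 - 3, the graph is a forest and contains no cycle.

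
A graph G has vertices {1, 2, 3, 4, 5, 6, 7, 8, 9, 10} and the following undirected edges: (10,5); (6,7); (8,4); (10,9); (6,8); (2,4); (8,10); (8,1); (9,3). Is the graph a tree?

Yes

The graph has 10 vertices and 9 edges.
Connected and |E| = |V| - 1, which characterizes a tree.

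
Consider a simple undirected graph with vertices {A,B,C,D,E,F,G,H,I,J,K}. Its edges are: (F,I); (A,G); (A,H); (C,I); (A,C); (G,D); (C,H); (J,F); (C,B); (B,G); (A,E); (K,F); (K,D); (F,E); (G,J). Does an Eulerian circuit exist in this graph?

Yes

Degrees: A:4, B:2, C:4, D:2, E:2, F:4, G:4, H:2, I:2, J:2, K:2
All degrees are even and the non-isolated vertices are connected — an Eulerian circuit exists.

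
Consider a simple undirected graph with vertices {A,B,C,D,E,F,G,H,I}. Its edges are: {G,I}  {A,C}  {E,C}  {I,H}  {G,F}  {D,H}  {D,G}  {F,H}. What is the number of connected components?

3

Component: {B}
Component: {A, C, E}
Component: {D, F, G, H, I}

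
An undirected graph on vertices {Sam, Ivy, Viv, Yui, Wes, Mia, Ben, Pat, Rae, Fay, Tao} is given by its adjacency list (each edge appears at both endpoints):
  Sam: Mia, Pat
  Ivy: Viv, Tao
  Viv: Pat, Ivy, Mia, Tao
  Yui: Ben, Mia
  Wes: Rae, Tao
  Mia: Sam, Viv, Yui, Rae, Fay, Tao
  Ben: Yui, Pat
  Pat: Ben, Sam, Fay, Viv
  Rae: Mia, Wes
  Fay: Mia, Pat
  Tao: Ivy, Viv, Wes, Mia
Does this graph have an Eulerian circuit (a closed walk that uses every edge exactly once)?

Yes

Degrees: Sam:2, Ivy:2, Viv:4, Yui:2, Wes:2, Mia:6, Ben:2, Pat:4, Rae:2, Fay:2, Tao:4
Every vertex has even degree and the edges form a single connected piece, so an Eulerian circuit exists.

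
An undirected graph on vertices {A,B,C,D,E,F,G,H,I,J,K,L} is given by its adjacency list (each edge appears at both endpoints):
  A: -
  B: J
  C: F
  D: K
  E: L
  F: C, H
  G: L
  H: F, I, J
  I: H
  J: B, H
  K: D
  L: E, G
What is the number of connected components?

4

Component: {A}
Component: {D, K}
Component: {E, G, L}
Component: {B, C, F, H, I, J}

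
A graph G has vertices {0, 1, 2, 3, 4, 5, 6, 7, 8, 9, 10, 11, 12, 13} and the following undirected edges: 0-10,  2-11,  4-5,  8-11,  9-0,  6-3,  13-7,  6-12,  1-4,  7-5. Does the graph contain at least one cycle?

No

|V| = 14, |E| = 10, number of components = 4.
A forest on 14 vertices with 4 components has exactly 10 edges, which matches — so no cycle.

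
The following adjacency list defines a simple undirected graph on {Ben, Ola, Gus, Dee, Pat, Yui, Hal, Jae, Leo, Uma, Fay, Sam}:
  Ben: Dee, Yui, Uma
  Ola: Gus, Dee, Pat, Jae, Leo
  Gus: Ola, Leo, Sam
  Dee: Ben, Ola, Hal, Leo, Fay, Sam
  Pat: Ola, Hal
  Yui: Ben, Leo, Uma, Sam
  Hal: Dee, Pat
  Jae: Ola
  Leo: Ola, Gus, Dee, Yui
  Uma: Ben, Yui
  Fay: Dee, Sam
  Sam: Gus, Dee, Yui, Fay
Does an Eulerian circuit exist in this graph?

No

Degrees: Ben:3, Ola:5, Gus:3, Dee:6, Pat:2, Yui:4, Hal:2, Jae:1, Leo:4, Uma:2, Fay:2, Sam:4
Ben, Ola, Gus, Jae have odd degree; an Eulerian circuit needs every degree to be even, so none exists.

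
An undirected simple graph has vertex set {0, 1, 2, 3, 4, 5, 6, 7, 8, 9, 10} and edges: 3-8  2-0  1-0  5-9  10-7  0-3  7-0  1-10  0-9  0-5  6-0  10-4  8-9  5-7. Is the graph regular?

Degrees: 0:7, 1:2, 2:1, 3:2, 4:1, 5:3, 6:1, 7:3, 8:2, 9:3, 10:3
Vertex 2 has degree 1 while 0 has degree 7, so the graph is not regular.

No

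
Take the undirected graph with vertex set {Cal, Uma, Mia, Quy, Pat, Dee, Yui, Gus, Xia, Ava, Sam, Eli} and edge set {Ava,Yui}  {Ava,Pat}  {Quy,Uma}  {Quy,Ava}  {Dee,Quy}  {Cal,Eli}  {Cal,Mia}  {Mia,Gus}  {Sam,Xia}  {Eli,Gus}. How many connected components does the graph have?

3

Component: {Xia, Sam}
Component: {Cal, Mia, Gus, Eli}
Component: {Uma, Quy, Pat, Dee, Yui, Ava}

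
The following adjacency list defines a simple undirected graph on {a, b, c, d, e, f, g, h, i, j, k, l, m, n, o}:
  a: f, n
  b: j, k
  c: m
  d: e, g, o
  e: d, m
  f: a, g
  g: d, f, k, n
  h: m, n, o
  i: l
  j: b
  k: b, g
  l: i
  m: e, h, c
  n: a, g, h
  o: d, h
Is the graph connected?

Component: {i, l}
Component: {a, b, c, d, e, f, g, h, j, k, m, n, o}
There are 2 separate components, so the graph is not connected.

No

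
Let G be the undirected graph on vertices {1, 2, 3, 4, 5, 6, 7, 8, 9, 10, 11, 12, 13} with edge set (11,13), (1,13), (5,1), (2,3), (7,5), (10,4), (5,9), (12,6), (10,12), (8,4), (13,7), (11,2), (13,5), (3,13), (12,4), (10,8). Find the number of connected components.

2

Component: {4, 6, 8, 10, 12}
Component: {1, 2, 3, 5, 7, 9, 11, 13}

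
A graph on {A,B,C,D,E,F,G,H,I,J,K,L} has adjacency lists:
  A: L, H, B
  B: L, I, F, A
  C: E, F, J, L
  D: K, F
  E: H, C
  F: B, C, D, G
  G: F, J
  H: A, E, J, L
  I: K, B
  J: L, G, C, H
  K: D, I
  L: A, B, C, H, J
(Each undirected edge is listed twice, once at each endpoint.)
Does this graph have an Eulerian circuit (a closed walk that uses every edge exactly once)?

No

Degrees: A:3, B:4, C:4, D:2, E:2, F:4, G:2, H:4, I:2, J:4, K:2, L:5
A, L have odd degree; an Eulerian circuit needs every degree to be even, so none exists.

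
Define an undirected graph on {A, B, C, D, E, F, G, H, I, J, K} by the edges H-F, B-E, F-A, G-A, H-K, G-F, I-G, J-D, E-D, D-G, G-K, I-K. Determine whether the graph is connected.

Component: {C}
Component: {A, B, D, E, F, G, H, I, J, K}
There are 2 separate components, so the graph is not connected.

No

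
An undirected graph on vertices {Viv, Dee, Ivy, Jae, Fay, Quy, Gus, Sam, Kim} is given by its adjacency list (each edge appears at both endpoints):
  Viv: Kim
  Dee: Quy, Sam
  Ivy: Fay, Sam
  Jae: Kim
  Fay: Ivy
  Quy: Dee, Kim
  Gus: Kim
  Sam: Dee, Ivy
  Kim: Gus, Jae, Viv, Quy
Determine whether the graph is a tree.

Yes

|V| = 9, |E| = 8.
Connected and |E| = |V| - 1, which characterizes a tree.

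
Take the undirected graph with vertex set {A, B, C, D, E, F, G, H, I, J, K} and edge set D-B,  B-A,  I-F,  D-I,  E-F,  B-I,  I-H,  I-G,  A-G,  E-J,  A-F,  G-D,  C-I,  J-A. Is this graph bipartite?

No

D-I-G-D is an odd cycle (length 3), and a bipartite graph can contain only even cycles.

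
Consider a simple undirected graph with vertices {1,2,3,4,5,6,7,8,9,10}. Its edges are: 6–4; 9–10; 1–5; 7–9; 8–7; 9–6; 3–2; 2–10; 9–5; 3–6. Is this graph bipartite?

2-3-6-9-10-2 is an odd cycle (length 5), and a bipartite graph can contain only even cycles.

No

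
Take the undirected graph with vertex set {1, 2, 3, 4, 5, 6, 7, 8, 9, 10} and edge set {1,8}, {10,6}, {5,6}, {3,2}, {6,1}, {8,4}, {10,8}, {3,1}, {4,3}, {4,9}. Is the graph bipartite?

Yes

Partition the vertices as {3, 6, 7, 8, 9} vs {1, 2, 4, 5, 10}. Each listed edge has one endpoint in each part, so the graph is bipartite.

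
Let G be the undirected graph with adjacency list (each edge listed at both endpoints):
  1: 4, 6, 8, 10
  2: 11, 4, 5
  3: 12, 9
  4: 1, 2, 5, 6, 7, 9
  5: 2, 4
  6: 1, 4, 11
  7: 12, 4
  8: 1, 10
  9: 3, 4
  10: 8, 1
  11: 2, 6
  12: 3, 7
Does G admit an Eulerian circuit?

Degrees: 1:4, 2:3, 3:2, 4:6, 5:2, 6:3, 7:2, 8:2, 9:2, 10:2, 11:2, 12:2
Vertices with odd degree: 2, 6. An Eulerian circuit requires all degrees even.

No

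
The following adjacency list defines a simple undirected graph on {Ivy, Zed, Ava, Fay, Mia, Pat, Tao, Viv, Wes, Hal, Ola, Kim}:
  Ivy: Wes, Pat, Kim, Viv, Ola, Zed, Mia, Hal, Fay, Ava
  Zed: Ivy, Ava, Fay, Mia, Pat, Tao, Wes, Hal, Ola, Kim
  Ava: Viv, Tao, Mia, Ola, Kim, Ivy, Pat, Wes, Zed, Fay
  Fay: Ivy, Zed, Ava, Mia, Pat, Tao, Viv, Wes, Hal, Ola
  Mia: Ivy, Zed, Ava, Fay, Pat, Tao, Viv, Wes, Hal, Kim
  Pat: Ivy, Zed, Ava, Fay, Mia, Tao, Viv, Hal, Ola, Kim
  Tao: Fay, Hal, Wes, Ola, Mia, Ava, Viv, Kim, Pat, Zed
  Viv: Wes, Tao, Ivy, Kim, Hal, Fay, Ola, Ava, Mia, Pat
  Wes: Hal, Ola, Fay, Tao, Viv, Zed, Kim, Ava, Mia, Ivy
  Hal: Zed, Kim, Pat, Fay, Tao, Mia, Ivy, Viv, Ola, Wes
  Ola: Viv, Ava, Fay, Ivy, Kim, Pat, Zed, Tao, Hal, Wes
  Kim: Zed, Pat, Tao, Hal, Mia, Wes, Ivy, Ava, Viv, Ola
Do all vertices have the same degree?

Degrees: Ivy:10, Zed:10, Ava:10, Fay:10, Mia:10, Pat:10, Tao:10, Viv:10, Wes:10, Hal:10, Ola:10, Kim:10
All degrees equal 10; the graph is regular.

Yes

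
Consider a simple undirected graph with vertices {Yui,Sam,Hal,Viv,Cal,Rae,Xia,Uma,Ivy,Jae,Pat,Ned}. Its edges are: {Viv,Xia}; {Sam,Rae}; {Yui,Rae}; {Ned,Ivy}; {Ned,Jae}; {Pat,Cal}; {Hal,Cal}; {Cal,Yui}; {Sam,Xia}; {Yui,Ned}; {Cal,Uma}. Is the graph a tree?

The graph has 12 vertices and 11 edges.
It is connected with exactly 11 edges, hence acyclic — it is a tree.

Yes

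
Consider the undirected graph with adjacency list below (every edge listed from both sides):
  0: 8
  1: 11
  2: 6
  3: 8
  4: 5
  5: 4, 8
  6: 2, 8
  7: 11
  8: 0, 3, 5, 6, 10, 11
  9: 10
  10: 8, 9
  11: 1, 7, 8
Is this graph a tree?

Yes

The graph has 12 vertices and 11 edges.
It is connected with exactly 11 edges, hence acyclic — it is a tree.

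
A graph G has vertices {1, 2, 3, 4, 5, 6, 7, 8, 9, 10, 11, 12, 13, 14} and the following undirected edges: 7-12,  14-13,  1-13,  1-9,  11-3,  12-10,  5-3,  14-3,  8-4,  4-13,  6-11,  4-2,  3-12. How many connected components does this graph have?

1

Component: {1, 2, 3, 4, 5, 6, 7, 8, 9, 10, 11, 12, 13, 14}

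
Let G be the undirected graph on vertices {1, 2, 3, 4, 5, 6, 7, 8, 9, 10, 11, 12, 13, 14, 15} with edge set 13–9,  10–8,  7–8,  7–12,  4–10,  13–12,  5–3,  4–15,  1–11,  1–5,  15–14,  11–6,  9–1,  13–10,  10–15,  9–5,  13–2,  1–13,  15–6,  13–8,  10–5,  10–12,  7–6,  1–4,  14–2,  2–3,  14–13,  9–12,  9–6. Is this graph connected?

Yes

Starting from 1 and exploring outward reaches every vertex (1, 13, 11, 5, 4, 9, 10, 14, 12, 2, 8, 6, 3, 15, 7); the graph is connected.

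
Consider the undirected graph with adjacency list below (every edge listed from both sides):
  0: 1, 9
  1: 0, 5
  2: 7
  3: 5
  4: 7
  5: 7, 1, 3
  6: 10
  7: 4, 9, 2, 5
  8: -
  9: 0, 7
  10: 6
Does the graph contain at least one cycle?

Yes

|V| = 11, |E| = 9, number of components = 3.
One cycle is 0-9-7-5-1-0.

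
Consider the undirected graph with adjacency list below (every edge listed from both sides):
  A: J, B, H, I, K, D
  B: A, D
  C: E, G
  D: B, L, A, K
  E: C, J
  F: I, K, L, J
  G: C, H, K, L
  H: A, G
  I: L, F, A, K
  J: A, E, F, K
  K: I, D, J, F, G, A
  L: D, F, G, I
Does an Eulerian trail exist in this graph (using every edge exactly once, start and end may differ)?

Yes

Degrees: A:6, B:2, C:2, D:4, E:2, F:4, G:4, H:2, I:4, J:4, K:6, L:4
Odd-degree vertices: none (0 total).
With 0 odd-degree vertices and all edges in one connected piece, an Eulerian trail exists.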